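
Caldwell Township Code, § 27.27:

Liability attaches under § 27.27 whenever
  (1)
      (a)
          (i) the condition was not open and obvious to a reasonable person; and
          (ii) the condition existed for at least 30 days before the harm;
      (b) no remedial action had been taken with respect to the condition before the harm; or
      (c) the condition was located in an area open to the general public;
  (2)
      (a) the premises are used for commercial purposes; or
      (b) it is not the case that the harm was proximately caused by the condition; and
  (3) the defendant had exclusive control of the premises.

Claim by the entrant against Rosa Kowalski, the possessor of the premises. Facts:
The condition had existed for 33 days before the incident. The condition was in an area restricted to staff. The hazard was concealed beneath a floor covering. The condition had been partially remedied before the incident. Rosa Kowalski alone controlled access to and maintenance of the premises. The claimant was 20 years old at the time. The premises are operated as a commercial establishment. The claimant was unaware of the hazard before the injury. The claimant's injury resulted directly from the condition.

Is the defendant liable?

(i) not open/obvious — holds.
(ii) condition ≥30 days old — met.
So (a) is satisfied (T AND T).
(b) no remedial action — fails.
(c) public area — fails.
(1): T OR F OR F → true.
(a) commercial use — met.
(b) not (proximate cause) — not satisfied.
So (2) is satisfied (T OR F).
(3) exclusive control — holds.
Overall = T AND T AND T = true.

Yes — liable.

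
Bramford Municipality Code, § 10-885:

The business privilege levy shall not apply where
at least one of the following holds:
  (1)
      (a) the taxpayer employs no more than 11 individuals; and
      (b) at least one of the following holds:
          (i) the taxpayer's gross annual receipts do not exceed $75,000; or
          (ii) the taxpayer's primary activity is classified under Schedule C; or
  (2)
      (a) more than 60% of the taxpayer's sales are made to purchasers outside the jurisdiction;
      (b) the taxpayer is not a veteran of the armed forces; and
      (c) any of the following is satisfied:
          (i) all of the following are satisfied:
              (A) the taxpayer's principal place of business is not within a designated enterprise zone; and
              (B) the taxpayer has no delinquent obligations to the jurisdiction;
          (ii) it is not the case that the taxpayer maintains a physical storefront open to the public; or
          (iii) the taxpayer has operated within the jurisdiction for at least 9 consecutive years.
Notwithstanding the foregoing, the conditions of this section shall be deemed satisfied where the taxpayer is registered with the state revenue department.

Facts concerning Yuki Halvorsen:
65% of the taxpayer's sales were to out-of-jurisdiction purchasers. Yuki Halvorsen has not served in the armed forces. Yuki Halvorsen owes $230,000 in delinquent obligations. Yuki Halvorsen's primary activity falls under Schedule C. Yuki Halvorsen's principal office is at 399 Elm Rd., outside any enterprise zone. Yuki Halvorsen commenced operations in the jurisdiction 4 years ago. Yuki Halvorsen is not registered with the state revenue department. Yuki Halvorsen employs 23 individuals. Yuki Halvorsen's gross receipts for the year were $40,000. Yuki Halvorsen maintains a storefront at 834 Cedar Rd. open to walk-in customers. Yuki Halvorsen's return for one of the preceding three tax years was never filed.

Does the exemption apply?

(a) ≤ 11 employees — not satisfied.
(i) receipts ≤ $75,000 — satisfied.
(ii) Schedule C activity — met.
So (b) is satisfied (T OR T).
(1) = F AND T = false.
(a) >60% out-of-jur. sales — satisfied.
(b) not (veteran) — satisfied.
(A) not (in enterprise zone) — satisfied.
(B) no delinquency — fails.
So (i) is not satisfied (T AND F).
(ii) not (has storefront) — not satisfied.
(iii) ≥ 9 yrs in jurisdiction — fails.
(c) = F OR F OR F = false.
(2): T AND T AND F → false.
Overall: F OR F → false.
Exception (state-registered) — not satisfied.
Result: main false OR exception false → false.

No — not exempt.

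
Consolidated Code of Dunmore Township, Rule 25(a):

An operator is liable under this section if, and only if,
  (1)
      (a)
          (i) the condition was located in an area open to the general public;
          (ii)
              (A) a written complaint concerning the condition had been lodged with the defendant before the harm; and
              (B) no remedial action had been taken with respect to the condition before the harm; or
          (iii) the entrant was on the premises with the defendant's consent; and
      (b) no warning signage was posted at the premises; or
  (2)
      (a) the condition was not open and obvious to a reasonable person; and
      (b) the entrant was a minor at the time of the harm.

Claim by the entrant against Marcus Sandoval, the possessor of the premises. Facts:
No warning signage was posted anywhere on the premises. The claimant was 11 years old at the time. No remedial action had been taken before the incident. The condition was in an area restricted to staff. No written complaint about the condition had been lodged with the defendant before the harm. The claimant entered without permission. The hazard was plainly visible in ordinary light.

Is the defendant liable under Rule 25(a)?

No — not liable.

(i) public area — fails.
(A) complaint lodged — fails.
(B) no remedial action — holds.
So (ii) is not satisfied (F AND T).
(iii) consent to enter — not met.
So (a) is not satisfied (F OR F OR F).
(b) no signage posted — holds.
(1) = F AND T = false.
(a) not open/obvious — not met.
(b) entrant a minor — met.
(2) = F AND T = false.
Overall = F OR F = false.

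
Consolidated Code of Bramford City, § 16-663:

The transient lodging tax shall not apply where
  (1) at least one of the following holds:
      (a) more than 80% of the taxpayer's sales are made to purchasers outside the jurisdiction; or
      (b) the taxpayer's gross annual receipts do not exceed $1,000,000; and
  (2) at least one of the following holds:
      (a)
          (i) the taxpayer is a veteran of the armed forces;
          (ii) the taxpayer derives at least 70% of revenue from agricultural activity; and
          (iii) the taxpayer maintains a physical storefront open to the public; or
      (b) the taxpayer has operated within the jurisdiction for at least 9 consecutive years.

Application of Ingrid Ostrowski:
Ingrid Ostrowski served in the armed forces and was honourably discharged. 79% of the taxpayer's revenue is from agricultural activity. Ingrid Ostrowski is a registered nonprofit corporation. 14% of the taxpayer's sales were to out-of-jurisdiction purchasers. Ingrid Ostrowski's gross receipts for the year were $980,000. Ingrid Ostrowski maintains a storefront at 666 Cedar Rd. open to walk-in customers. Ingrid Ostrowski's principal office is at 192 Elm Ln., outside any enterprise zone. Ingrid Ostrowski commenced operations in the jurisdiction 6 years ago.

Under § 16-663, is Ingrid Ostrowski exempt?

Yes — exempt.

(a) >80% out-of-jur. sales — not satisfied.
(b) receipts ≤ $1,000,000 — satisfied.
(1) = F OR T = true.
(i) veteran — met.
(ii) ≥70% agricultural — satisfied.
(iii) has storefront — met.
(a) = T AND T AND T = true.
(b) ≥ 9 yrs in jurisdiction — not satisfied.
So (2) is satisfied (T OR F).
Overall: T AND T → true.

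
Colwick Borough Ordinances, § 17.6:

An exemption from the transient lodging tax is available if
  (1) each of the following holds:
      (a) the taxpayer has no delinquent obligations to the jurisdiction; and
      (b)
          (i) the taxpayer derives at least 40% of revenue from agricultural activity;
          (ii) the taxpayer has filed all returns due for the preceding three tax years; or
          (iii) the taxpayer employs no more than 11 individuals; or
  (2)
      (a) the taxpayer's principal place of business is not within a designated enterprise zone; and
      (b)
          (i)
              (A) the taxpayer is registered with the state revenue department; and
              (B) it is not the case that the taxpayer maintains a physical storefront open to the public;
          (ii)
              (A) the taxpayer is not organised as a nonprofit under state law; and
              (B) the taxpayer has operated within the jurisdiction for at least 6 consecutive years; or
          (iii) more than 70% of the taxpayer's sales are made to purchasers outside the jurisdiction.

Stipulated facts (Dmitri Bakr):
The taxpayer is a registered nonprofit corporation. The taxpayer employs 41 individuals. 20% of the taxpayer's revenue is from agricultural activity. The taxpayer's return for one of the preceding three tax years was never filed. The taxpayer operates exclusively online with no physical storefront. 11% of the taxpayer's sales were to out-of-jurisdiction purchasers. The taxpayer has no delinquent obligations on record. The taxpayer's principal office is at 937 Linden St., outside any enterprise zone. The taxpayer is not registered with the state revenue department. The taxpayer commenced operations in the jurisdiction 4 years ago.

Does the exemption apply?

(a) no delinquency — satisfied.
(i) ≥40% agricultural — not satisfied.
(ii) returns current — not satisfied.
(iii) ≤ 11 employees — not satisfied.
(b): F OR F OR F → false.
So (1) is not satisfied (T AND F).
(a) not (in enterprise zone) — met.
(A) state-registered — not met.
(B) not (has storefront) — holds.
So (i) is not satisfied (F AND T).
(A) not (nonprofit) — fails.
(B) ≥ 6 yrs in jurisdiction — fails.
So (ii) is not satisfied (F AND F).
(iii) >70% out-of-jur. sales — not satisfied.
So (b) is not satisfied (F OR F OR F).
(2) = T AND F = false.
So Overall is not satisfied (F OR F).

No — not exempt.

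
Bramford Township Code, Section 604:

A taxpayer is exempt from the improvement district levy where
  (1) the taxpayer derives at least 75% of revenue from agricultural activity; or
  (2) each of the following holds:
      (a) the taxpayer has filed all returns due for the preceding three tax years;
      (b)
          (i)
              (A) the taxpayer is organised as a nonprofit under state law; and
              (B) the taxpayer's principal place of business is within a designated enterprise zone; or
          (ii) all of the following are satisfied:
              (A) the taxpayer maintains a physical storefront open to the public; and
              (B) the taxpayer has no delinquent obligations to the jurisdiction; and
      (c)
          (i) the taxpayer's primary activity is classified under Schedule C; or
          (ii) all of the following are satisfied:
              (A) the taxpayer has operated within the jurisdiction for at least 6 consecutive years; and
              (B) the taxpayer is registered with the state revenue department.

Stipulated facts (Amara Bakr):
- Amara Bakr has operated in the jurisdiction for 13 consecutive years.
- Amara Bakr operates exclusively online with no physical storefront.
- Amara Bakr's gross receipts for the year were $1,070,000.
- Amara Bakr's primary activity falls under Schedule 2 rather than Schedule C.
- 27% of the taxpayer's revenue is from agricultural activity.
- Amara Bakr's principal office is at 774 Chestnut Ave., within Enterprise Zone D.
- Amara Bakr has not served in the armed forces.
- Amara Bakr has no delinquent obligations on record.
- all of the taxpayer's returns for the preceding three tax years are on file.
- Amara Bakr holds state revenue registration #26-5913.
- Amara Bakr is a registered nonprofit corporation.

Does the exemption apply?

Yes — exempt.

(1) ≥75% agricultural — fails.
(a) returns current — satisfied.
(A) nonprofit — holds.
(B) in enterprise zone — holds.
(i) = T AND T = true.
(A) has storefront — fails.
(B) no delinquency — satisfied.
(ii) = F AND T = false.
So (b) is satisfied (T OR F).
(i) Schedule C activity — not met.
(A) ≥ 6 yrs in jurisdiction — met.
(B) state-registered — met.
So (ii) is satisfied (T AND T).
So (c) is satisfied (F OR T).
(2): T AND T AND T → true.
Overall: F OR T → true.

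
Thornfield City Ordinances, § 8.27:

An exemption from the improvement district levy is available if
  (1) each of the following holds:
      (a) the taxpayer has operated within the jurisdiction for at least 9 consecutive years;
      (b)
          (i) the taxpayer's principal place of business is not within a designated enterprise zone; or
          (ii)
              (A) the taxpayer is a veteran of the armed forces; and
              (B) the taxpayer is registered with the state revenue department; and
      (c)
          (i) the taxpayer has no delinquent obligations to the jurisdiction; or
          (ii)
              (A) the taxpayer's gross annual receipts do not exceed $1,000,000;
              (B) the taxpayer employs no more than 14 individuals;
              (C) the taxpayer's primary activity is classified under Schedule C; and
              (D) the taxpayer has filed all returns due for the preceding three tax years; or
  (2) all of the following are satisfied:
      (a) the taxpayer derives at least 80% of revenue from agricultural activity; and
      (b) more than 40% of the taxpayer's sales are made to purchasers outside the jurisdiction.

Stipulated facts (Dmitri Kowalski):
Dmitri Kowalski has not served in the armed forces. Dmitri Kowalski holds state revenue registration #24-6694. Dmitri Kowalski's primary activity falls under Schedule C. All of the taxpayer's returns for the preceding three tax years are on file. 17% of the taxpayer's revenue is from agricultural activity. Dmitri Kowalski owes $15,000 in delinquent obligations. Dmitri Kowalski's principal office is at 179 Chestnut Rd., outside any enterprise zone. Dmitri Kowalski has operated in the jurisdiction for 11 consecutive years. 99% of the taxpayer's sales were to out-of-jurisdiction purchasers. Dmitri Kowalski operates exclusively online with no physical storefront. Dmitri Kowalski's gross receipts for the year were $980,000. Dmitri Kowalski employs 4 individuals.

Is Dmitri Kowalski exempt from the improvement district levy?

(a) ≥ 9 yrs in jurisdiction — holds.
(i) not (in enterprise zone) — holds.
(A) veteran — not satisfied.
(B) state-registered — holds.
So (ii) is not satisfied (F AND T).
(b): T OR F → true.
(i) no delinquency — not satisfied.
(A) receipts ≤ $1,000,000 — met.
(B) ≤ 14 employees — met.
(C) Schedule C activity — holds.
(D) returns current — met.
(ii): T AND T AND T AND T → true.
So (c) is satisfied (F OR T).
(1): T AND T AND T → true.
(a) ≥80% agricultural — fails.
(b) >40% out-of-jur. sales — satisfied.
So (2) is not satisfied (F AND T).
Overall: T OR F → true.

Yes — exempt.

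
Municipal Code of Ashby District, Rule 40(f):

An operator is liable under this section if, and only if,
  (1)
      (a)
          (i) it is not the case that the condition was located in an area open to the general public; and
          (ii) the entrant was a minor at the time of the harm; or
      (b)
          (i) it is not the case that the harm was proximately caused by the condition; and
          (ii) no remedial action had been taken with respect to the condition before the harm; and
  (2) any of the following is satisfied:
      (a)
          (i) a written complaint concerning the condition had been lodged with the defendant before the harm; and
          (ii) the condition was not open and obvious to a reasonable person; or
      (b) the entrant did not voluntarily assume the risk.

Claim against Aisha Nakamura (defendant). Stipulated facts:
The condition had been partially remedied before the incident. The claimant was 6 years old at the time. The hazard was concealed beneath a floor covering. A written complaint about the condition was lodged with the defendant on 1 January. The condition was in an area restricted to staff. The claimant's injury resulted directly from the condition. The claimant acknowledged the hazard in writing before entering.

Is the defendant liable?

Yes — liable.

(i) not (public area) — holds.
(ii) entrant a minor — met.
(a): T AND T → true.
(i) not (proximate cause) — not satisfied.
(ii) no remedial action — not satisfied.
So (b) is not satisfied (F AND F).
So (1) is satisfied (T OR F).
(i) complaint lodged — holds.
(ii) not open/obvious — satisfied.
(a): T AND T → true.
(b) no assumed risk — fails.
So (2) is satisfied (T OR F).
So Overall is satisfied (T AND T).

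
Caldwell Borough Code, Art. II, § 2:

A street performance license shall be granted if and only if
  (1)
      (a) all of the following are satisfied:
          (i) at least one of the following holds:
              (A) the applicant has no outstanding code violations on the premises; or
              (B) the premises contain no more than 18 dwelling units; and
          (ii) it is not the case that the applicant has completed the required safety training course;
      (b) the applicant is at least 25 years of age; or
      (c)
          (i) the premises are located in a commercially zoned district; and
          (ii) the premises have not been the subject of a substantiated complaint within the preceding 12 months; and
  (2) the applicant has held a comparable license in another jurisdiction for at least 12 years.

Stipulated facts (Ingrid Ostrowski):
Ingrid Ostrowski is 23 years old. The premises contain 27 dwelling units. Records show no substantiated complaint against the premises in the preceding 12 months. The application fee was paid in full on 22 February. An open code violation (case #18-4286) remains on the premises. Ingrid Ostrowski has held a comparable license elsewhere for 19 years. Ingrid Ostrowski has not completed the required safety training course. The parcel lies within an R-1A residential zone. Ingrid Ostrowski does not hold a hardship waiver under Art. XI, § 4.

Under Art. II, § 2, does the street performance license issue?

(A) no code violations — not satisfied.
(B) ≤ 18 units — fails.
(i) = F OR F = false.
(ii) not (safety training) — met.
(a): F AND T → false.
(b) age ≥ 25 — not met.
(i) commercially zoned — fails.
(ii) no complaint in 12 mo. — met.
So (c) is not satisfied (F AND T).
(1): F OR F OR F → false.
(2) prior license ≥ 12 yr — met.
Overall = F AND T = false.

No — denied.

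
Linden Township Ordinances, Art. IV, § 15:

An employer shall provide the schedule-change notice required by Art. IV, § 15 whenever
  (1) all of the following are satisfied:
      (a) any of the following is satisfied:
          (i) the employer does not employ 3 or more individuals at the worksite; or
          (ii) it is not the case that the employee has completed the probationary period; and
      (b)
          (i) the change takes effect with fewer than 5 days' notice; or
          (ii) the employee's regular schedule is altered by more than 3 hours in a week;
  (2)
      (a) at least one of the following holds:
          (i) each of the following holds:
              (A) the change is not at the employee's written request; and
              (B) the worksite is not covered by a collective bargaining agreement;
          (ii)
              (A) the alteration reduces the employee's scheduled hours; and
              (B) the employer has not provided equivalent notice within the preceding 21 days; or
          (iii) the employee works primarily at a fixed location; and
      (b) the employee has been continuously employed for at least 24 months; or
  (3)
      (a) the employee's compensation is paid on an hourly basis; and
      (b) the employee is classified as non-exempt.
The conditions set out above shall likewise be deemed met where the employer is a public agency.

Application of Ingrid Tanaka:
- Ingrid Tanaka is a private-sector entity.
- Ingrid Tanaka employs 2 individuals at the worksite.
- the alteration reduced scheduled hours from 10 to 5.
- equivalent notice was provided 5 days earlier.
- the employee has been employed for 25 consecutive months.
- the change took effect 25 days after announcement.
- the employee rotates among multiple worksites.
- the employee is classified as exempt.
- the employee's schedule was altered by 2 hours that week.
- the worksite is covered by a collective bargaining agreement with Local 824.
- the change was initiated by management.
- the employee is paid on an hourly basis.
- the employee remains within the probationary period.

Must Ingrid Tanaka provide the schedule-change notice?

(i) not (≥ 3 at site) — holds.
(ii) not (past probation) — met.
So (a) is satisfied (T OR T).
(i) < 5 days' notice — fails.
(ii) schedule shift > 3h — fails.
(b) = F OR F = false.
(1): T AND F → false.
(A) not employee-requested — satisfied.
(B) no CBA — not met.
So (i) is not satisfied (T AND F).
(A) hours reduced — satisfied.
(B) no recent notice — fails.
(ii): T AND F → false.
(iii) fixed location — fails.
So (a) is not satisfied (F OR F OR F).
(b) tenure ≥ 24 mo. — met.
(2): F AND T → false.
(a) hourly-paid — satisfied.
(b) non-exempt — not met.
(3): T AND F → false.
So Overall is not satisfied (F OR F OR F).
Exception (public agency) — not satisfied.
Result: main false OR exception false → false.

No — not required.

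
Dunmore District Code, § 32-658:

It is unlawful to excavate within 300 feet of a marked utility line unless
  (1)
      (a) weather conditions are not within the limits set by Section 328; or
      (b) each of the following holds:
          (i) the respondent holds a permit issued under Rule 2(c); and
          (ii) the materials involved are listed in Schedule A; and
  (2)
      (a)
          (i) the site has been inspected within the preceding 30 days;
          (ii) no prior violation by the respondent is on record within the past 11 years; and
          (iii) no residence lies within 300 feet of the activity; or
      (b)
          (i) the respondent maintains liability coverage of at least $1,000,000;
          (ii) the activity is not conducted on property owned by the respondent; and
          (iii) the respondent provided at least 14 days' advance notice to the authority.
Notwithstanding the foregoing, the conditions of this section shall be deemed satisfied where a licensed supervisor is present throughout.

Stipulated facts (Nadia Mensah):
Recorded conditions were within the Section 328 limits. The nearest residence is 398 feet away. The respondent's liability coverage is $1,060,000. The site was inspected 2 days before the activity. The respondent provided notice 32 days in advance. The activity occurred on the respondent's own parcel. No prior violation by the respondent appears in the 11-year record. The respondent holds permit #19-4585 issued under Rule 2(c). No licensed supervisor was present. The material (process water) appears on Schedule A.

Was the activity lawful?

(a) not (weather ok) — not satisfied.
(i) holds permit — met.
(ii) Schedule A material — holds.
So (b) is satisfied (T AND T).
(1) = F OR T = true.
(i) site inspected — met.
(ii) no prior violation — met.
(iii) no residence in 300 ft — met.
(a) = T AND T AND T = true.
(i) coverage ≥ $1,000,000 — holds.
(ii) not (own property) — fails.
(iii) ≥14 days' notice — holds.
(b): T AND F AND T → false.
(2): T OR F → true.
So Overall is satisfied (T AND T).
Exception (supervisor present) — not satisfied.
Result: main true OR exception false → true.

Yes — lawful.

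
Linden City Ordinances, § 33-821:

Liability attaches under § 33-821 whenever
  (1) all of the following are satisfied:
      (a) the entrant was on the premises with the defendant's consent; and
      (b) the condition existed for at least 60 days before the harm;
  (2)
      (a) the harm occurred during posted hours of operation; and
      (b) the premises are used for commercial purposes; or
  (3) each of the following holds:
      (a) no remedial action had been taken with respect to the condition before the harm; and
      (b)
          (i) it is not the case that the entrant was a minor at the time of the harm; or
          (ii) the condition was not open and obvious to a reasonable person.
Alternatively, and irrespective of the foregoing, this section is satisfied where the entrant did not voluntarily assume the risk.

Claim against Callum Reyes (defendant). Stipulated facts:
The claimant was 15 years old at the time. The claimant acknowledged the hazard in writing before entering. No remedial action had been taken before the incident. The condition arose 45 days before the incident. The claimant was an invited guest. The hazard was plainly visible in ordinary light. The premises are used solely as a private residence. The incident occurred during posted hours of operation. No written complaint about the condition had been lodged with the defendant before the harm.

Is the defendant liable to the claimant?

(a) consent to enter — satisfied.
(b) condition ≥60 days old — not satisfied.
So (1) is not satisfied (T AND F).
(a) during posted hours — met.
(b) commercial use — fails.
(2) = T AND F = false.
(a) no remedial action — met.
(i) not (entrant a minor) — not satisfied.
(ii) not open/obvious — not satisfied.
(b) = F OR F = false.
So (3) is not satisfied (T AND F).
Overall = F OR F OR F = false.
Exception (no assumed risk) — not satisfied.
Result: main false OR exception false → false.

No — not liable.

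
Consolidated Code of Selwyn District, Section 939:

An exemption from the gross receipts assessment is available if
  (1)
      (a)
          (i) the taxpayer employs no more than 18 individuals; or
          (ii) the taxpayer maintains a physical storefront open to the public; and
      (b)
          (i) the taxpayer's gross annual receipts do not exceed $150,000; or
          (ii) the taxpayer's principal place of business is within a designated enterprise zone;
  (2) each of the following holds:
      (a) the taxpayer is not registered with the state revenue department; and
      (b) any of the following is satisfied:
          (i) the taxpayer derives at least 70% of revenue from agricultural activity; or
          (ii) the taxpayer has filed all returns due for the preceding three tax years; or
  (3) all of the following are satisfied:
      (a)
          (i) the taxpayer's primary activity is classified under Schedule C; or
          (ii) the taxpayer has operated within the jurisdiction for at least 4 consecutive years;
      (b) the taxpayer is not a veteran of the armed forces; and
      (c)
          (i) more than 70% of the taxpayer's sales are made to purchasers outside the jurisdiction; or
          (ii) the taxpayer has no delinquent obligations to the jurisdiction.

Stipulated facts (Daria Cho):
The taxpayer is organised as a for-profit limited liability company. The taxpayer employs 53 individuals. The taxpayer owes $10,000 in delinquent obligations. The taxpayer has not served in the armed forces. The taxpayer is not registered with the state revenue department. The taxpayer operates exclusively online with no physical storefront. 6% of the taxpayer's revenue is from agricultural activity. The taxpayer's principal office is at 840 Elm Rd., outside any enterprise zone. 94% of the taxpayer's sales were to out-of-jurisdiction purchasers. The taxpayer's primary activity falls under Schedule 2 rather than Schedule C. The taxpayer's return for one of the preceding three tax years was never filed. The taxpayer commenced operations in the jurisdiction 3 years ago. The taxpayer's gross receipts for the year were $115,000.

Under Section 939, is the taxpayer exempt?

No — not exempt.

(i) ≤ 18 employees — not met.
(ii) has storefront — not met.
(a) = F OR F = false.
(i) receipts ≤ $150,000 — holds.
(ii) in enterprise zone — not met.
(b): T OR F → true.
(1) = F AND T = false.
(a) not (state-registered) — met.
(i) ≥70% agricultural — not met.
(ii) returns current — not met.
(b): F OR F → false.
(2) = T AND F = false.
(i) Schedule C activity — fails.
(ii) ≥ 4 yrs in jurisdiction — not met.
So (a) is not satisfied (F OR F).
(b) not (veteran) — met.
(i) >70% out-of-jur. sales — holds.
(ii) no delinquency — not satisfied.
So (c) is satisfied (T OR F).
(3) = F AND T AND T = false.
Overall = F OR F OR F = false.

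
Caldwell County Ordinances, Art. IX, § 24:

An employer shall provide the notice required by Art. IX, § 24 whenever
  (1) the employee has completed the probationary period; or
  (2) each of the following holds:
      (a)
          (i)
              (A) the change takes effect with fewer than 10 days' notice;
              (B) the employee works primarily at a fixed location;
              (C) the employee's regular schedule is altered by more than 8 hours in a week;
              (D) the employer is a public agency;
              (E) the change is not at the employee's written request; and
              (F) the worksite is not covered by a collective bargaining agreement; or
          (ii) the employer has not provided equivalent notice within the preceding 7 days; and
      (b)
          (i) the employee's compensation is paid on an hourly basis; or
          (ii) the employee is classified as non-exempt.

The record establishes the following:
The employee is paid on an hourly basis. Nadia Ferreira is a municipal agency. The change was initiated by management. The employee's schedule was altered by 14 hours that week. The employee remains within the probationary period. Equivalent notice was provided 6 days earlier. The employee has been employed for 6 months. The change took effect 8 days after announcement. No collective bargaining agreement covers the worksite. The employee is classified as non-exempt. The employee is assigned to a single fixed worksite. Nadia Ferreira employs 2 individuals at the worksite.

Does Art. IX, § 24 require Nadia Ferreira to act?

(1) past probation — not met.
(A) < 10 days' notice — holds.
(B) fixed location — met.
(C) schedule shift > 8h — met.
(D) public agency — met.
(E) not employee-requested — met.
(F) no CBA — met.
(i): T AND T AND T AND T AND T AND T → true.
(ii) no recent notice — fails.
So (a) is satisfied (T OR F).
(i) hourly-paid — satisfied.
(ii) non-exempt — holds.
(b): T OR T → true.
So (2) is satisfied (T AND T).
Overall: F OR T → true.

Yes — required.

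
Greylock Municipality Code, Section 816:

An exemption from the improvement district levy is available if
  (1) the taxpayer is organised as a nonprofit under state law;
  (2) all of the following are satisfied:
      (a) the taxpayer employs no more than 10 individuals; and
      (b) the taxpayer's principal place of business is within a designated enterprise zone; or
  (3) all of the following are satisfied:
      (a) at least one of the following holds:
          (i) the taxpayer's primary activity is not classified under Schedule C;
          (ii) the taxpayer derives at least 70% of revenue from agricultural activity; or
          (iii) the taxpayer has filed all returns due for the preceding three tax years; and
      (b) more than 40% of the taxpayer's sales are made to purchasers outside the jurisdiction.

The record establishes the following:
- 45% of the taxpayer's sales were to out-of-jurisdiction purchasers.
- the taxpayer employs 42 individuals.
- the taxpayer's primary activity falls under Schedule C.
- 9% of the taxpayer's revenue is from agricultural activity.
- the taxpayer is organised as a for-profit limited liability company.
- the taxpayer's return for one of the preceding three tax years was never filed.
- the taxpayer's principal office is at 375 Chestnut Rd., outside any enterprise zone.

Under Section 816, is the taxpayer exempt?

(1) nonprofit — fails.
(a) ≤ 10 employees — fails.
(b) in enterprise zone — not satisfied.
(2) = F AND F = false.
(i) not (Schedule C activity) — not satisfied.
(ii) ≥70% agricultural — not met.
(iii) returns current — fails.
(a): F OR F OR F → false.
(b) >40% out-of-jur. sales — satisfied.
So (3) is not satisfied (F AND T).
So Overall is not satisfied (F OR F OR F).

No — not exempt.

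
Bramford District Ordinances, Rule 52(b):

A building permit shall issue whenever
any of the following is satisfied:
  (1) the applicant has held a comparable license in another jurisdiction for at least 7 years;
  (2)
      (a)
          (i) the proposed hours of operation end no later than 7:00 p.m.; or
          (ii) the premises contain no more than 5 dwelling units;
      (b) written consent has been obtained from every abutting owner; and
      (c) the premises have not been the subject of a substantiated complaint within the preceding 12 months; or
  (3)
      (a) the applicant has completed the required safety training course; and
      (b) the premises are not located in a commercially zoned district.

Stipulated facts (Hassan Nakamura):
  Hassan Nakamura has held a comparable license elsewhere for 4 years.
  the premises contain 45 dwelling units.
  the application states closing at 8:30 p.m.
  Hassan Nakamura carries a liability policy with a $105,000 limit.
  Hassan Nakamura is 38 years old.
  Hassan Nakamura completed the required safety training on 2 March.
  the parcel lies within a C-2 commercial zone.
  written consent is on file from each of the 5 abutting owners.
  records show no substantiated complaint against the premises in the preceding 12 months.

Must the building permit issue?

(1) prior license ≥ 7 yr — not met.
(i) closes by 7 p.m. — not satisfied.
(ii) ≤ 5 units — not met.
(a): F OR F → false.
(b) all abutters consent — met.
(c) no complaint in 12 mo. — met.
(2) = F AND T AND T = false.
(a) safety training — satisfied.
(b) not (commercially zoned) — fails.
So (3) is not satisfied (T AND F).
So Overall is not satisfied (F OR F OR F).

No — denied.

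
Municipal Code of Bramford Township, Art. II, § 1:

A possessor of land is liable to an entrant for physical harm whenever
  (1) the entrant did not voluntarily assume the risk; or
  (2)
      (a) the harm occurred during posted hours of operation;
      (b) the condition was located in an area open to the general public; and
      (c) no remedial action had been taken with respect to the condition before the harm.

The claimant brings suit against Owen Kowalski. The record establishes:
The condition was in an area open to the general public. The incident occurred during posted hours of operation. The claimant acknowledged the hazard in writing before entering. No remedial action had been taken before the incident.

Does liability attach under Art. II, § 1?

Yes — liable.

(1) no assumed risk — not met.
(a) during posted hours — met.
(b) public area — holds.
(c) no remedial action — met.
So (2) is satisfied (T AND T AND T).
Overall: F OR T → true.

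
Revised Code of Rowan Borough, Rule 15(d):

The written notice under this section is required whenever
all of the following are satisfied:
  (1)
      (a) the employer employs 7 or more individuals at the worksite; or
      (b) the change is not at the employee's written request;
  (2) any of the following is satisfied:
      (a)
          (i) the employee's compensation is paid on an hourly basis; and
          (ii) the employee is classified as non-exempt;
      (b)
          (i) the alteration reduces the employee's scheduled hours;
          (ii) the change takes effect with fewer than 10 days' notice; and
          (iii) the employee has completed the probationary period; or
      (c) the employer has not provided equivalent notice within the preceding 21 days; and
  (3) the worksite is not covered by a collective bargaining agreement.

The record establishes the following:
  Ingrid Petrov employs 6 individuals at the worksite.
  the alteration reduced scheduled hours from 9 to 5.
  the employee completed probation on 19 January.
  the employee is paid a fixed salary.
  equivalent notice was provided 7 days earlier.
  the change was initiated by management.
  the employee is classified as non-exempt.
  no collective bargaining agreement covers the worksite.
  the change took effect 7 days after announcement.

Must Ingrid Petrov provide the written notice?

(a) ≥ 7 at site — not satisfied.
(b) not employee-requested — met.
(1) = F OR T = true.
(i) hourly-paid — not satisfied.
(ii) non-exempt — satisfied.
So (a) is not satisfied (F AND T).
(i) hours reduced — met.
(ii) < 10 days' notice — satisfied.
(iii) past probation — satisfied.
So (b) is satisfied (T AND T AND T).
(c) no recent notice — fails.
(2) = F OR T OR F = true.
(3) no CBA — met.
Overall = T AND T AND T = true.

Yes — required.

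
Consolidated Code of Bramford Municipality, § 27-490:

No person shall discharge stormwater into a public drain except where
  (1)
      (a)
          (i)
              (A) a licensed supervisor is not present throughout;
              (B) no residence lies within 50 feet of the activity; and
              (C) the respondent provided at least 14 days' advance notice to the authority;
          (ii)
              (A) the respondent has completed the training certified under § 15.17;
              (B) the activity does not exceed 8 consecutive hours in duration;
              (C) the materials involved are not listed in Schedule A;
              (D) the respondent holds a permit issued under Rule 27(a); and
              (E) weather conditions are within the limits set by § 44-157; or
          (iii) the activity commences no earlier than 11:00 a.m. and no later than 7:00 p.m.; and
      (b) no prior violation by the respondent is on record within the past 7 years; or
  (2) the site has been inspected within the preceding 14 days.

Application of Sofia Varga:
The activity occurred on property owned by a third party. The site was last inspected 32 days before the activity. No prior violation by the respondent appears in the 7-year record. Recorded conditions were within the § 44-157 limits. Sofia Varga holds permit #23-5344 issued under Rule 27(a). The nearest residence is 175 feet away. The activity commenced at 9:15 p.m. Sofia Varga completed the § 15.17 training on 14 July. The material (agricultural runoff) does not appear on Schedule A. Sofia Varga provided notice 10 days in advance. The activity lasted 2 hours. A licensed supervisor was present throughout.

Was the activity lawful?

Yes — lawful.

(A) not (supervisor present) — fails.
(B) no residence in 50 ft — met.
(C) ≥14 days' notice — not met.
So (i) is not satisfied (F AND T AND F).
(A) training certified — satisfied.
(B) ≤ 8 hrs duration — holds.
(C) not (Schedule A material) — satisfied.
(D) holds permit — met.
(E) weather ok — met.
(ii): T AND T AND T AND T AND T → true.
(iii) start within hours — fails.
(a) = F OR T OR F = true.
(b) no prior violation — satisfied.
So (1) is satisfied (T AND T).
(2) site inspected — not satisfied.
Overall: T OR F → true.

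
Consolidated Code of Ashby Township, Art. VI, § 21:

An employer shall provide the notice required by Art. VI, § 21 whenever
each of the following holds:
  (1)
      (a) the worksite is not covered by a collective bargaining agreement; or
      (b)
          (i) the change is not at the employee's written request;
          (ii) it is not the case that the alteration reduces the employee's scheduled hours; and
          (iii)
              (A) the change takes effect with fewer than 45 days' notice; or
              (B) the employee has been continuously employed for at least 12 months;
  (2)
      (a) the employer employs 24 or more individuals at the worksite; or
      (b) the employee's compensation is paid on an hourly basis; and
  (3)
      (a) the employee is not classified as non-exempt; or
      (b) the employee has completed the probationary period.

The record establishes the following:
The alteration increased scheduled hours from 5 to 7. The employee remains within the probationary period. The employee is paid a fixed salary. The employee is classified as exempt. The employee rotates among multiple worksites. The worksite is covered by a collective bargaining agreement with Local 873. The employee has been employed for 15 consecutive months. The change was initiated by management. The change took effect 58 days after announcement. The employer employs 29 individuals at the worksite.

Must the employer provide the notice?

Yes — required.

(a) no CBA — not satisfied.
(i) not employee-requested — satisfied.
(ii) not (hours reduced) — satisfied.
(A) < 45 days' notice — not met.
(B) tenure ≥ 12 mo. — satisfied.
(iii): F OR T → true.
(b): T AND T AND T → true.
(1): F OR T → true.
(a) ≥ 24 at site — satisfied.
(b) hourly-paid — fails.
(2): T OR F → true.
(a) not (non-exempt) — satisfied.
(b) past probation — fails.
So (3) is satisfied (T OR F).
Overall = T AND T AND T = true.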